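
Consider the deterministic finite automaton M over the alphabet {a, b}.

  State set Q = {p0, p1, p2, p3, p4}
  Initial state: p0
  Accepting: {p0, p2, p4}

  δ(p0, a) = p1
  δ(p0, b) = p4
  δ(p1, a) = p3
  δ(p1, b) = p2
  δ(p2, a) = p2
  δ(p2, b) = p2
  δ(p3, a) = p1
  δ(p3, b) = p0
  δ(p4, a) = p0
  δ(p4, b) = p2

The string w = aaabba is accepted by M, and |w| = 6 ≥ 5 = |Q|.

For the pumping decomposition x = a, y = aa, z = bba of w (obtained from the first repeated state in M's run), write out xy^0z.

abba

xy⁰z = xz = a·bba = abba.
Reading y = aa takes M from p1 back to p1, so after x the machine is still in p1, and z then leads to the accepting state p2. Hence abba ∈ L(M).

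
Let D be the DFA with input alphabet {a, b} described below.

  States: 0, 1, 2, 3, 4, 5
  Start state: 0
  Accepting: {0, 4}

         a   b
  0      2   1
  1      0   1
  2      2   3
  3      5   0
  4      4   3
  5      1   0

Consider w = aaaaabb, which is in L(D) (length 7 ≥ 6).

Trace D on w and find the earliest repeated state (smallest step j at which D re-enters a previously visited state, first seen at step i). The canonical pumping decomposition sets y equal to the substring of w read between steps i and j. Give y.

Run of D on w = a a a a a b b:
  step 0: 0  (start)
  step 1: 2  (read a: 0→2)
  step 2: 2  (read a: 2→2)   ← first repeat (2 seen earlier)
  step 3: 2  (read a: 2→2)
  step 4: 2  (read a: 2→2)
  step 5: 2  (read a: 2→2)
  step 6: 3  (read b: 2→3)
  step 7: 0  (read b: 3→0)

So i = 1, j = 2, giving x = w[0:1] = a, y = w[1:2] = a, z = w[2:7] = aaabb.
Check: |xy| = 2 ≤ 6 and |y| = 1 ≥ 1. Reading y takes D from 2 back to 2, so every xyⁱz is accepted.
The DFA has 6 states, so the proof of the pumping lemma guarantees a repeated state among the first 6+1 visited; the segment between the two visits is the pumpable y.

a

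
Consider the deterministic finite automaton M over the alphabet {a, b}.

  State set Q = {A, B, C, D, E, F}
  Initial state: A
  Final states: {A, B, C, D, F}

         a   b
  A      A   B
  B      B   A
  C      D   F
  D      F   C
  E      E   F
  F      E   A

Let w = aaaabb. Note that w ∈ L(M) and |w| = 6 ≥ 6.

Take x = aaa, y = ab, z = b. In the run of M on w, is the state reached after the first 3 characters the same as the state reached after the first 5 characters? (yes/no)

State sequence: A -a-> A -a-> A -a-> A -a-> A -b-> B

After x (step 3): A. After xy (step 5): B.
They differ (A ≠ B), so y is not a cycle from the state after x; this split is not the one the pumping-lemma construction produces, and pumping y need not keep the string in L(M).

no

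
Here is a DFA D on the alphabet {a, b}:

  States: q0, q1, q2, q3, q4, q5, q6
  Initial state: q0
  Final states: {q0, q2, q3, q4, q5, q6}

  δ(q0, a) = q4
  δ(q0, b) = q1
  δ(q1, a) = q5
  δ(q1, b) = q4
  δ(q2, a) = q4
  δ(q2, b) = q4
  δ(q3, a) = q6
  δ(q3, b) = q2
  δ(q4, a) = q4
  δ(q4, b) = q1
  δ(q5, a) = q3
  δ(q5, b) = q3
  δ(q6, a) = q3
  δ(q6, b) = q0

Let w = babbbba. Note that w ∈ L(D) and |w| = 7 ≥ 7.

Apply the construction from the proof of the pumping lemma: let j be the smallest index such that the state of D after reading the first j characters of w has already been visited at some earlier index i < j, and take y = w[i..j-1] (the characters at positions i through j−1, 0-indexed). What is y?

abbbb

Run of D on w = b a b b b b a:
  step 0: q0  (start)
  step 1: q1  (read b: q0→q1)
  step 2: q5  (read a: q1→q5)
  step 3: q3  (read b: q5→q3)
  step 4: q2  (read b: q3→q2)
  step 5: q4  (read b: q2→q4)
  step 6: q1  (read b: q4→q1)   ← first repeat (q1 seen earlier)
  step 7: q5  (read a: q1→q5)

So i = 1, j = 6, giving x = w[0:1] = b, y = w[1:6] = abbbb, z = w[6:7] = a.
Check: |xy| = 6 ≤ 7 and |y| = 5 ≥ 1. Reading y takes D from q1 back to q1, so every xyⁱz is accepted.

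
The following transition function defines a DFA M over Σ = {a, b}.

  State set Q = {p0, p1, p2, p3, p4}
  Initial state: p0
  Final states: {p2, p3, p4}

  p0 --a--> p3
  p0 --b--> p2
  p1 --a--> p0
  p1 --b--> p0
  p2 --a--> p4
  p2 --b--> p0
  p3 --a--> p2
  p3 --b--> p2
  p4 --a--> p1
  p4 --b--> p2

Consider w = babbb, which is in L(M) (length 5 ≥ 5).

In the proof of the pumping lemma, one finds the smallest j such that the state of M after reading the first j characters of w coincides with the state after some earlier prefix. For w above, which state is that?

Run of M on w = b a b b b:
  step 0: p0  (start)
  step 1: p2  (read b: p0→p2)
  step 2: p4  (read a: p2→p4)
  step 3: p2  (read b: p4→p2)   ← first repeat (p2 seen earlier)
  step 4: p0  (read b: p2→p0)
  step 5: p2  (read b: p0→p2)

The earliest repeat is at step j = 3: M is in p2, which it already visited at step i = 1.
Since M has 5 states, any run of length ≥ 5 visits 5+1 states, so by pigeonhole some state repeats within the first 5 steps — that repeat gives the pumpable loop.

p2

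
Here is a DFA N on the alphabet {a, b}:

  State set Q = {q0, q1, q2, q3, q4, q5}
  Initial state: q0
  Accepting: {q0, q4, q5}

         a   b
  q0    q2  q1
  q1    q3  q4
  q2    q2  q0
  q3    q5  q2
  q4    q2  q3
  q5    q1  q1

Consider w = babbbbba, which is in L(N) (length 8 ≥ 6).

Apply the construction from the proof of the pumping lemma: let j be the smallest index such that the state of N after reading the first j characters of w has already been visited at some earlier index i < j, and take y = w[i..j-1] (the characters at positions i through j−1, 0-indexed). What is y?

babb

Run of N on w = b a b b b b b a:
  step 0: q0  (start)
  step 1: q1  (read b: q0→q1)
  step 2: q3  (read a: q1→q3)
  step 3: q2  (read b: q3→q2)
  step 4: q0  (read b: q2→q0)   ← first repeat (q0 seen earlier)
  step 5: q1  (read b: q0→q1)
  step 6: q4  (read b: q1→q4)
  step 7: q3  (read b: q4→q3)
  step 8: q5  (read a: q3→q5)

So i = 0, j = 4, giving x = w[0:0] = ε, y = w[0:4] = babb, z = w[4:8] = bbba.
Check: |xy| = 4 ≤ 6 and |y| = 4 ≥ 1. Reading y takes N from q0 back to q0, so every xyⁱz is accepted.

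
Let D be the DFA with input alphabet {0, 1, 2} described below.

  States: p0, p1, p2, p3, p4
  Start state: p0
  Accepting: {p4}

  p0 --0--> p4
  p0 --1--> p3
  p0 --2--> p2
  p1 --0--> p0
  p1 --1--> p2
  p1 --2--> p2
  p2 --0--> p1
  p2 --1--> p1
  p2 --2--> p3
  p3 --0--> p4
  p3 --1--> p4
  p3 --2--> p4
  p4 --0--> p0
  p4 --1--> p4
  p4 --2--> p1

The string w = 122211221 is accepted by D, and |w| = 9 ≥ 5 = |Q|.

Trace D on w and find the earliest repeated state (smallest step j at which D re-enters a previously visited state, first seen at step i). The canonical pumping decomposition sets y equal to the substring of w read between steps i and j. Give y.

State sequence: p0 -1-> p3 -2-> p4 -2-> p1 -2-> p2 -1-> p1 -1-> p2 -2-> p3 -2-> p4 -1-> p4
First repeat at step 5: p1 was already visited.

So i = 3, j = 5, giving x = w[0:3] = 122, y = w[3:5] = 21, z = w[5:9] = 1221.
Check: |xy| = 5 ≤ 5 and |y| = 2 ≥ 1. Reading y takes D from p1 back to p1, so every xyⁱz is accepted.

21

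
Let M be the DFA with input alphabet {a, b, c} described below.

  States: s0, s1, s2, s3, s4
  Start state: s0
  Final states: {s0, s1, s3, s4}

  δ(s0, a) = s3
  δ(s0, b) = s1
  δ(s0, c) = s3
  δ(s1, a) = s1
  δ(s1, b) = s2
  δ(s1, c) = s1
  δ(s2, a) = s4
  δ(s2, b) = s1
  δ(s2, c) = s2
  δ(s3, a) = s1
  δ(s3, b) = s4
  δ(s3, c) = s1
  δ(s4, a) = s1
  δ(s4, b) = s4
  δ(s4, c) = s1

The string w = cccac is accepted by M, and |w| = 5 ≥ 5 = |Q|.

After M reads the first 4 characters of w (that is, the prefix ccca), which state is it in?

s1

State sequence: s0 -c-> s3 -c-> s1 -c-> s1 -a-> s1

After reading 4 characters, M is in state s1.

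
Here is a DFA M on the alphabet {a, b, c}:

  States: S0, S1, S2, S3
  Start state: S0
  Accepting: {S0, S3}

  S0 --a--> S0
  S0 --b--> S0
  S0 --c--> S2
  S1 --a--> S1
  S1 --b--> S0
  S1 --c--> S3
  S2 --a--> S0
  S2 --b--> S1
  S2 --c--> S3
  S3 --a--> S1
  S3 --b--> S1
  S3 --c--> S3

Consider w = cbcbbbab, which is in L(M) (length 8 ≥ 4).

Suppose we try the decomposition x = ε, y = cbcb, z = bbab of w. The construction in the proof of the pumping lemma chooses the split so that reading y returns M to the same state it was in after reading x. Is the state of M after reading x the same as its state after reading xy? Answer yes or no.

Run of M on the first 4 characters of w = c b c b:
  step 0: S0  (start)
  step 1: S2  (read c: S0→S2)
  step 2: S1  (read b: S2→S1)
  step 3: S3  (read c: S1→S3)
  step 4: S1  (read b: S3→S1)

After x (step 0): S0. After xy (step 4): S1.
They differ (S0 ≠ S1), so y is not a cycle from the state after x; this split is not the one the pumping-lemma construction produces, and pumping y need not keep the string in L(M).

no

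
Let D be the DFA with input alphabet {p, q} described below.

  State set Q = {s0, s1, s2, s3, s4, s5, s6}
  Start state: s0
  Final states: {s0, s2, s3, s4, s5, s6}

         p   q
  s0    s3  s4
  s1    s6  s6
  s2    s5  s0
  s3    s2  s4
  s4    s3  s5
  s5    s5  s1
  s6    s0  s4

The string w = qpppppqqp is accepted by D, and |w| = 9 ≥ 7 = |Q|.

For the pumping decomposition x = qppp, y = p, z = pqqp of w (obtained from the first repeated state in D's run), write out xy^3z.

xy^3z = qppp·p·p·p·pqqp = qpppppppqqp.
Reading y = p takes D from s5 back to s5, so after x·y·y·y the machine is still in s5, and z then leads to the accepting state s0. Hence qpppppppqqp ∈ L(D).

qpppppppqqp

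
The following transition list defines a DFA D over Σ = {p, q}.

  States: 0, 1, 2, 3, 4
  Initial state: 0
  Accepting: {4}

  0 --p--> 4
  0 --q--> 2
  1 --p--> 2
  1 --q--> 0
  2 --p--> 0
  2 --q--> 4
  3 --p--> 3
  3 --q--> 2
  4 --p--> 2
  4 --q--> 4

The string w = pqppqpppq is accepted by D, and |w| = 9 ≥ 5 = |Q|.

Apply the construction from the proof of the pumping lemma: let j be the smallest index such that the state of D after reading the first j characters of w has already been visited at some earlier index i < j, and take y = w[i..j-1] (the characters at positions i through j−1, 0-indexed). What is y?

State sequence: 0 -p-> 4 -q-> 4 -p-> 2 -p-> 0 -q-> 2 -p-> 0 -p-> 4 -p-> 2 -q-> 4
First repeat at step 2: 4 was already visited.

So i = 1, j = 2, giving x = w[0:1] = p, y = w[1:2] = q, z = w[2:9] = ppqpppq.
Check: |xy| = 2 ≤ 5 and |y| = 1 ≥ 1. Reading y takes D from 4 back to 4, so every xyⁱz is accepted.
With |Q| = 5, pigeonhole forces a state repeat no later than step 5; the substring read between the first and second visits to that state can be pumped.

q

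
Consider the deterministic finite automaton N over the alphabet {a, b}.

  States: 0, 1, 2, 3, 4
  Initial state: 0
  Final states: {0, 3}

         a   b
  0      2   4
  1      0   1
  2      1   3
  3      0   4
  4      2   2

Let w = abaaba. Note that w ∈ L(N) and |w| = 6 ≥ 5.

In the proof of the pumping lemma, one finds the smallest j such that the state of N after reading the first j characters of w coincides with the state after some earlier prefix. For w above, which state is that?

Run of N on w = a b a a b a:
  step 0: 0  (start)
  step 1: 2  (read a: 0→2)
  step 2: 3  (read b: 2→3)
  step 3: 0  (read a: 3→0)   ← first repeat (0 seen earlier)
  step 4: 2  (read a: 0→2)
  step 5: 3  (read b: 2→3)
  step 6: 0  (read a: 3→0)

The earliest repeat is at step j = 3: N is in 0, which it already visited at step i = 0.
Since N has 5 states, any run of length ≥ 5 visits 5+1 states, so by pigeonhole some state repeats within the first 5 steps — that repeat gives the pumpable loop.

0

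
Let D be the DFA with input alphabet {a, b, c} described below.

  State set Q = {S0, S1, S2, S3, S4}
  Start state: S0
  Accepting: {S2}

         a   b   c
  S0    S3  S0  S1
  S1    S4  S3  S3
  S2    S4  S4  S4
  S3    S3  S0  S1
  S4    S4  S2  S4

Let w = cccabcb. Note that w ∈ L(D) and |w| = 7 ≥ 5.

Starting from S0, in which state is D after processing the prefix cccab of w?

S2

State sequence: S0 -c-> S1 -c-> S3 -c-> S1 -a-> S4 -b-> S2

After reading 5 characters, D is in state S2.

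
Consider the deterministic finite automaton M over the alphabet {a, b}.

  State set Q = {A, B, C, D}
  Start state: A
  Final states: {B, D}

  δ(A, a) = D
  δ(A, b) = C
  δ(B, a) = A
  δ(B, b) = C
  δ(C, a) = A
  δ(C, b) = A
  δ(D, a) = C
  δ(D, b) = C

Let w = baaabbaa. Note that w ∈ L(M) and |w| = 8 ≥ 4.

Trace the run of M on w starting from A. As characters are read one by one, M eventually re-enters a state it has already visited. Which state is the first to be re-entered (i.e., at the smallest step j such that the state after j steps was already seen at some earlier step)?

A

Run of M on w = b a a a b b a a:
  step 0: A  (start)
  step 1: C  (read b: A→C)
  step 2: A  (read a: C→A)   ← first repeat (A seen earlier)
  step 3: D  (read a: A→D)
  step 4: C  (read a: D→C)
  step 5: A  (read b: C→A)
  step 6: C  (read b: A→C)
  step 7: A  (read a: C→A)
  step 8: D  (read a: A→D)

The earliest repeat is at step j = 2: M is in A, which it already visited at step i = 0.
The DFA has 4 states, so the proof of the pumping lemma guarantees a repeated state among the first 4+1 visited; the segment between the two visits is the pumpable y.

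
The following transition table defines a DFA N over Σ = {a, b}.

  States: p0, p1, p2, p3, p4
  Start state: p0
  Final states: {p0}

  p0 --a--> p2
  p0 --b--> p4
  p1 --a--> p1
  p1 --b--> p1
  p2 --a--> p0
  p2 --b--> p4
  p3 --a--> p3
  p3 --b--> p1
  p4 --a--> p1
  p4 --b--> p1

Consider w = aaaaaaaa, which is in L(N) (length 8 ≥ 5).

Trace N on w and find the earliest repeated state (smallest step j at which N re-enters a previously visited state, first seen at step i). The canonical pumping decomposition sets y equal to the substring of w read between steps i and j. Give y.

aa

Run of N on w = a a a a a a a a:
  step 0: p0  (start)
  step 1: p2  (read a: p0→p2)
  step 2: p0  (read a: p2→p0)   ← first repeat (p0 seen earlier)
  step 3: p2  (read a: p0→p2)
  step 4: p0  (read a: p2→p0)
  step 5: p2  (read a: p0→p2)
  step 6: p0  (read a: p2→p0)
  step 7: p2  (read a: p0→p2)
  step 8: p0  (read a: p2→p0)

So i = 0, j = 2, giving x = w[0:0] = ε, y = w[0:2] = aa, z = w[2:8] = aaaaaa.
Check: |xy| = 2 ≤ 5 and |y| = 2 ≥ 1. Reading y takes N from p0 back to p0, so every xyⁱz is accepted.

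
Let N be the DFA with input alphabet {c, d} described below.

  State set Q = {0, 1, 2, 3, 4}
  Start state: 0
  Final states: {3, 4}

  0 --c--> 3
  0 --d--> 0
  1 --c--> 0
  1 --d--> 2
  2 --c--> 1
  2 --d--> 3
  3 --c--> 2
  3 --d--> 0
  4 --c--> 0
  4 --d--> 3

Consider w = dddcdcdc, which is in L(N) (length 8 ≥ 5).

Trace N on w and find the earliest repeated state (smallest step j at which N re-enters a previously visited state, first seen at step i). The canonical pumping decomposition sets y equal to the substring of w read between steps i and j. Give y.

d

State sequence: 0 -d-> 0 -d-> 0 -d-> 0 -c-> 3 -d-> 0 -c-> 3 -d-> 0 -c-> 3
First repeat at step 1: 0 was already visited.

So i = 0, j = 1, giving x = w[0:0] = ε, y = w[0:1] = d, z = w[1:8] = ddcdcdc.
Check: |xy| = 1 ≤ 5 and |y| = 1 ≥ 1. Reading y takes N from 0 back to 0, so every xyⁱz is accepted.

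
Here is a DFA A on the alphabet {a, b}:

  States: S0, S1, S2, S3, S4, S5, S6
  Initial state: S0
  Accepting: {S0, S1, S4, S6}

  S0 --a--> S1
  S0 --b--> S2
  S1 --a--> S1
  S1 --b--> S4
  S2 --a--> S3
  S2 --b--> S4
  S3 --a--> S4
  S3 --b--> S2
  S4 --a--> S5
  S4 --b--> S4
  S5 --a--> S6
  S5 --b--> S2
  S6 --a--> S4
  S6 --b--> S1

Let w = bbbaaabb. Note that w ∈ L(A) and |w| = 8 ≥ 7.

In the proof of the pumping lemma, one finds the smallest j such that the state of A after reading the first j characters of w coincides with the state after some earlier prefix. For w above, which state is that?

Run of A on w = b b b a a a b b:
  step 0: S0  (start)
  step 1: S2  (read b: S0→S2)
  step 2: S4  (read b: S2→S4)
  step 3: S4  (read b: S4→S4)   ← first repeat (S4 seen earlier)
  step 4: S5  (read a: S4→S5)
  step 5: S6  (read a: S5→S6)
  step 6: S4  (read a: S6→S4)
  step 7: S4  (read b: S4→S4)
  step 8: S4  (read b: S4→S4)

The earliest repeat is at step j = 3: A is in S4, which it already visited at step i = 2.
With |Q| = 7, pigeonhole forces a state repeat no later than step 7; the substring read between the first and second visits to that state can be pumped.

S4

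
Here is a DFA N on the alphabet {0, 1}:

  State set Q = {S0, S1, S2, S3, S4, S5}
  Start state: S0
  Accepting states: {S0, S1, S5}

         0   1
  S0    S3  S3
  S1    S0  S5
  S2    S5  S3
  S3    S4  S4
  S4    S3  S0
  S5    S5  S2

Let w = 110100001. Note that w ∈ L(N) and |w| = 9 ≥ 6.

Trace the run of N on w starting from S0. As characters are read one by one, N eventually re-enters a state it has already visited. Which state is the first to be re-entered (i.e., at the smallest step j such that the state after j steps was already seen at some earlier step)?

S3

State sequence: S0 -1-> S3 -1-> S4 -0-> S3 -1-> S4 -0-> S3 -0-> S4 -0-> S3 -0-> S4 -1-> S0
First repeat at step 3: S3 was already visited.

The earliest repeat is at step j = 3: N is in S3, which it already visited at step i = 1.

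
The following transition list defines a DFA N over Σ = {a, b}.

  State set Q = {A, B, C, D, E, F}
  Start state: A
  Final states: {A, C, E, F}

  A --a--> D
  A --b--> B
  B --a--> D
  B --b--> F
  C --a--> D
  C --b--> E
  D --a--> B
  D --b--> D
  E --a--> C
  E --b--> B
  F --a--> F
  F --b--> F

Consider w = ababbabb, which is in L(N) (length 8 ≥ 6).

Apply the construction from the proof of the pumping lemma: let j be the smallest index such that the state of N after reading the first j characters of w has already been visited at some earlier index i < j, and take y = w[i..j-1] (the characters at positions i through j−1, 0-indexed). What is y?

b

State sequence: A -a-> D -b-> D -a-> B -b-> F -b-> F -a-> F -b-> F -b-> F
First repeat at step 2: D was already visited.

So i = 1, j = 2, giving x = w[0:1] = a, y = w[1:2] = b, z = w[2:8] = abbabb.
Check: |xy| = 2 ≤ 6 and |y| = 1 ≥ 1. Reading y takes N from D back to D, so every xyⁱz is accepted.
Since N has 6 states, any run of length ≥ 6 visits 6+1 states, so by pigeonhole some state repeats within the first 6 steps — that repeat gives the pumpable loop.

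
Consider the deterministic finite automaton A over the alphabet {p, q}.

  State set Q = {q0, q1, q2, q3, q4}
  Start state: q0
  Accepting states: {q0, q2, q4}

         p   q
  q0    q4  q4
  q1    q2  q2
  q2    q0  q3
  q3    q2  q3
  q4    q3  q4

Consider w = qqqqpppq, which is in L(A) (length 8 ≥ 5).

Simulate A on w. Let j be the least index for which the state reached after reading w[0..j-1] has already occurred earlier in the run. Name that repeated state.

q4

State sequence: q0 -q-> q4 -q-> q4 -q-> q4 -q-> q4 -p-> q3 -p-> q2 -p-> q0 -q-> q4
First repeat at step 2: q4 was already visited.

The earliest repeat is at step j = 2: A is in q4, which it already visited at step i = 1.
Since A has 5 states, any run of length ≥ 5 visits 5+1 states, so by pigeonhole some state repeats within the first 5 steps — that repeat gives the pumpable loop.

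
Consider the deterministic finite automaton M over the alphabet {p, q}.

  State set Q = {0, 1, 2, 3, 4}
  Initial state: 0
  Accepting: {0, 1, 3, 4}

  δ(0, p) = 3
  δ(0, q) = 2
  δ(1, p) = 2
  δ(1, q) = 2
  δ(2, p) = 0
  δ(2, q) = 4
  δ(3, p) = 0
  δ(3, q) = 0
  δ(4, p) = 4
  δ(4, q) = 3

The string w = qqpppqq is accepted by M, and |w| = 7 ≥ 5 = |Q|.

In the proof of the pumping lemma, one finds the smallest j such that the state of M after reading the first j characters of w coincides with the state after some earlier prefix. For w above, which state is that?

State sequence: 0 -q-> 2 -q-> 4 -p-> 4 -p-> 4 -p-> 4 -q-> 3 -q-> 0
First repeat at step 3: 4 was already visited.

The earliest repeat is at step j = 3: M is in 4, which it already visited at step i = 2.
The DFA has 5 states, so the proof of the pumping lemma guarantees a repeated state among the first 5+1 visited; the segment between the two visits is the pumpable y.

4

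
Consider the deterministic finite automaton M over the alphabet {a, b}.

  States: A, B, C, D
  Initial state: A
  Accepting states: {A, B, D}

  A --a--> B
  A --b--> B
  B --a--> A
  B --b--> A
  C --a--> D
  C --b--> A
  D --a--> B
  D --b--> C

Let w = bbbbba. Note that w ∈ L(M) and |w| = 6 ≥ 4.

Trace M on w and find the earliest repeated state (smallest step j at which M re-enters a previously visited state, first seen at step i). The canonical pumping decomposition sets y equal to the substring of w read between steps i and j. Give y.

State sequence: A -b-> B -b-> A -b-> B -b-> A -b-> B -a-> A
First repeat at step 2: A was already visited.

So i = 0, j = 2, giving x = w[0:0] = ε, y = w[0:2] = bb, z = w[2:6] = bbba.
Check: |xy| = 2 ≤ 4 and |y| = 2 ≥ 1. Reading y takes M from A back to A, so every xyⁱz is accepted.
The DFA has 4 states, so the proof of the pumping lemma guarantees a repeated state among the first 4+1 visited; the segment between the two visits is the pumpable y.

bb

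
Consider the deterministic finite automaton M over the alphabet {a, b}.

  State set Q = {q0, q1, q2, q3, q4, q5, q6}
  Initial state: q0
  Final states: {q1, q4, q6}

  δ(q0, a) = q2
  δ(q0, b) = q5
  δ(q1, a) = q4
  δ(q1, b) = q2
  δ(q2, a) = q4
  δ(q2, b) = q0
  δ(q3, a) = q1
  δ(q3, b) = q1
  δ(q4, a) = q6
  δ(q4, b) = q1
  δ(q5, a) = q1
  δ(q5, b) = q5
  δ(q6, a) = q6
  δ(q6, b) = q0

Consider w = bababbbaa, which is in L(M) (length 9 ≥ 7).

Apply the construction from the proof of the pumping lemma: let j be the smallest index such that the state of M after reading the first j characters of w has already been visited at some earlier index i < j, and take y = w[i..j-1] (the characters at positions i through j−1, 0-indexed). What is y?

bab

State sequence: q0 -b-> q5 -a-> q1 -b-> q2 -a-> q4 -b-> q1 -b-> q2 -b-> q0 -a-> q2 -a-> q4
First repeat at step 5: q1 was already visited.

So i = 2, j = 5, giving x = w[0:2] = ba, y = w[2:5] = bab, z = w[5:9] = bbaa.
Check: |xy| = 5 ≤ 7 and |y| = 3 ≥ 1. Reading y takes M from q1 back to q1, so every xyⁱz is accepted.
With |Q| = 7, pigeonhole forces a state repeat no later than step 7; the substring read between the first and second visits to that state can be pumped.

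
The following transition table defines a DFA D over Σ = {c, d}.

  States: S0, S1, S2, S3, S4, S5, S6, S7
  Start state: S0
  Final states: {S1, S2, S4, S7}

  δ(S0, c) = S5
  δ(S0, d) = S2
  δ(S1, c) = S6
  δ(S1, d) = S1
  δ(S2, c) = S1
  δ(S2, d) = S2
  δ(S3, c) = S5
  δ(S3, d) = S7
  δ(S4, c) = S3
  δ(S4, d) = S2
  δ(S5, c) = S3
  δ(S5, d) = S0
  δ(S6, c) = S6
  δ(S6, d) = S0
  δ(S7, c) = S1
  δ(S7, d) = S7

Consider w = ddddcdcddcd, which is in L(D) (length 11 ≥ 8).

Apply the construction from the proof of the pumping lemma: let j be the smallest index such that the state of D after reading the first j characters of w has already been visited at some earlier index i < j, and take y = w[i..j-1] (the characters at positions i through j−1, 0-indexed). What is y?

d

State sequence: S0 -d-> S2 -d-> S2 -d-> S2 -d-> S2 -c-> S1 -d-> S1 -c-> S6 -d-> S0 -d-> S2 -c-> S1 -d-> S1
First repeat at step 2: S2 was already visited.

So i = 1, j = 2, giving x = w[0:1] = d, y = w[1:2] = d, z = w[2:11] = ddcdcddcd.
Check: |xy| = 2 ≤ 8 and |y| = 1 ≥ 1. Reading y takes D from S2 back to S2, so every xyⁱz is accepted.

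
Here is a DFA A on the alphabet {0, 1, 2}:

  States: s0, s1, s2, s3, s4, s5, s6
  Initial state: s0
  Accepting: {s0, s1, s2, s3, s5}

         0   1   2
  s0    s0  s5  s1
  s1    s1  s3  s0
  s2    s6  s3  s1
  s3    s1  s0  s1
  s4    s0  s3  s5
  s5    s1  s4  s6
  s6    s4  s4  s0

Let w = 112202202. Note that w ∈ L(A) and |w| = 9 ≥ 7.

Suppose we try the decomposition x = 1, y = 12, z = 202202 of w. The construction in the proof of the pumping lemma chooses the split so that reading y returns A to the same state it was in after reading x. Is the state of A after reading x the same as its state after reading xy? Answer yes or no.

yes

State sequence: s0 -1-> s5 -1-> s4 -2-> s5

After x (step 1): s5. After xy (step 3): s5.
They match, so y = 12 drives A around a cycle from s5 back to itself; pumping y any number of times keeps A in s5 before reading z, and xyⁱz ∈ L(A) for every i ≥ 0.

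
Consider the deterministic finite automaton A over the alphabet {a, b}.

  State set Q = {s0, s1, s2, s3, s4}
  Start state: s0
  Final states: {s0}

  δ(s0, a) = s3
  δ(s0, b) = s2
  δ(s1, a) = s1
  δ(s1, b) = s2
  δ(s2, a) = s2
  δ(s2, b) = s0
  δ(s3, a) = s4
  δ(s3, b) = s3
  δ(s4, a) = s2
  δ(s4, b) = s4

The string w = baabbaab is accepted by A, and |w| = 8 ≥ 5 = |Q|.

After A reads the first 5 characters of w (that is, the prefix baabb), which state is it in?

s2

Run of A on the first 5 characters of w = b a a b b:
  step 0: s0  (start)
  step 1: s2  (read b: s0→s2)
  step 2: s2  (read a: s2→s2)
  step 3: s2  (read a: s2→s2)
  step 4: s0  (read b: s2→s0)
  step 5: s2  (read b: s0→s2)

After reading 5 characters, A is in state s2.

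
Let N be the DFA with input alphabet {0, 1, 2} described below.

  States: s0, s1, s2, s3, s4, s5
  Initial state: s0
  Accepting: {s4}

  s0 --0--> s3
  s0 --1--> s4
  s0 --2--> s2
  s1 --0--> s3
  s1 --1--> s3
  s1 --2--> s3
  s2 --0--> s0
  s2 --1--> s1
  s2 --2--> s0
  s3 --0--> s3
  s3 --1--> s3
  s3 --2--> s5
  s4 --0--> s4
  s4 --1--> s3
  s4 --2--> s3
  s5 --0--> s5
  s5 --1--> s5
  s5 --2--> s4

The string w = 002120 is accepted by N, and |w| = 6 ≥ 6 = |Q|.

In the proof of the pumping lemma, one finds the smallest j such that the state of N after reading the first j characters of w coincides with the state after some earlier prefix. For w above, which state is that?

State sequence: s0 -0-> s3 -0-> s3 -2-> s5 -1-> s5 -2-> s4 -0-> s4
First repeat at step 2: s3 was already visited.

The earliest repeat is at step j = 2: N is in s3, which it already visited at step i = 1.
With |Q| = 6, pigeonhole forces a state repeat no later than step 6; the substring read between the first and second visits to that state can be pumped.

s3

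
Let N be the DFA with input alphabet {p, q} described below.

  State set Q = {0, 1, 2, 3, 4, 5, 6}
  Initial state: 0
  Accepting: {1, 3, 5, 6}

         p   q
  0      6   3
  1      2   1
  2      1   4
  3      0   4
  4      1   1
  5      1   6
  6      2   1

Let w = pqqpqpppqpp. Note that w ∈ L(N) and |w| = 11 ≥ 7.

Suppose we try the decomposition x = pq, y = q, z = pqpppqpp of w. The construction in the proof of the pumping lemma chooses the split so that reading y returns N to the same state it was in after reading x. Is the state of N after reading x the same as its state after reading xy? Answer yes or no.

Run of N on the first 3 characters of w = p q q:
  step 0: 0  (start)
  step 1: 6  (read p: 0→6)
  step 2: 1  (read q: 6→1)
  step 3: 1  (read q: 1→1)

After x (step 2): 1. After xy (step 3): 1.
They match, so y = q drives N around a cycle from 1 back to itself; pumping y any number of times keeps N in 1 before reading z, and xyⁱz ∈ L(N) for every i ≥ 0.

yes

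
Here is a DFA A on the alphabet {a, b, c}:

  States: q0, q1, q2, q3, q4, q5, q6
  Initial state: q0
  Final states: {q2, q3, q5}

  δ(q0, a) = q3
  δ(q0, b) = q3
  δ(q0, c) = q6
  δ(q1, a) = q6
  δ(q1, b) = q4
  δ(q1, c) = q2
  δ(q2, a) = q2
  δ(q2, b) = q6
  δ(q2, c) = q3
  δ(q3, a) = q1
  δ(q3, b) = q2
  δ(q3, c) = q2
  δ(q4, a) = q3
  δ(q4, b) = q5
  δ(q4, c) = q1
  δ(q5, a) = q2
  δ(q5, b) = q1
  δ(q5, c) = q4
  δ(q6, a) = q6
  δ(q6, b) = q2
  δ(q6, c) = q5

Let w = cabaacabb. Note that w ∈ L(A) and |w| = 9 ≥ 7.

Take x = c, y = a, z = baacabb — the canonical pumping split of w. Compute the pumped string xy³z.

xy^3z = c·a·a·a·baacabb = caaabaacabb.
Reading y = a takes A from q6 back to q6, so after x·y·y·y the machine is still in q6, and z then leads to the accepting state q5. Hence caaabaacabb ∈ L(A).

caaabaacabb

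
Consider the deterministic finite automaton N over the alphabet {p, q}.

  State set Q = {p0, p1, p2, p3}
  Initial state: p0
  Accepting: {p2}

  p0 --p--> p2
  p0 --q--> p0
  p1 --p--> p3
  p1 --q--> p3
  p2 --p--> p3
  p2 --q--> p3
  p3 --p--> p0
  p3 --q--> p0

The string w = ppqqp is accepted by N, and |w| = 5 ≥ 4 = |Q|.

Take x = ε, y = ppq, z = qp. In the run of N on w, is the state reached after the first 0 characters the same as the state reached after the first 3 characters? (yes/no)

State sequence: p0 -p-> p2 -p-> p3 -q-> p0

After x (step 0): p0. After xy (step 3): p0.
They match, so y = ppq drives N around a cycle from p0 back to itself; pumping y any number of times keeps N in p0 before reading z, and xyⁱz ∈ L(N) for every i ≥ 0.

yes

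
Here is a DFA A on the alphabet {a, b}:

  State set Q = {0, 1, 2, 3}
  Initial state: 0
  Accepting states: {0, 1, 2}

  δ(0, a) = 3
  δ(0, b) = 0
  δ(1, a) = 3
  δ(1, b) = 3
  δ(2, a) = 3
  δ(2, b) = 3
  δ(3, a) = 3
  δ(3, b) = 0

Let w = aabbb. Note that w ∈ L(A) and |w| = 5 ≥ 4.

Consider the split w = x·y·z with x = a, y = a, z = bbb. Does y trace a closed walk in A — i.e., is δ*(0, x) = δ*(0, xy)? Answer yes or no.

State sequence: 0 -a-> 3 -a-> 3

After x (step 1): 3. After xy (step 2): 3.
They match, so y = a drives A around a cycle from 3 back to itself; pumping y any number of times keeps A in 3 before reading z, and xyⁱz ∈ L(A) for every i ≥ 0.

yes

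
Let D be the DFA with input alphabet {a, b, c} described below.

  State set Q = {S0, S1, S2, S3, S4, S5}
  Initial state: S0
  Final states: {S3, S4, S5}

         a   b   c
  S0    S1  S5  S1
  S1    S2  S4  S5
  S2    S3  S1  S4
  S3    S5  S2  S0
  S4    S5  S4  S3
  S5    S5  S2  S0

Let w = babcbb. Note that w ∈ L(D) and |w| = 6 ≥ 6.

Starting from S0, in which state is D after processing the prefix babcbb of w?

Run of D on the first 6 characters of w = b a b c b b:
  step 0: S0  (start)
  step 1: S5  (read b: S0→S5)
  step 2: S5  (read a: S5→S5)
  step 3: S2  (read b: S5→S2)
  step 4: S4  (read c: S2→S4)
  step 5: S4  (read b: S4→S4)
  step 6: S4  (read b: S4→S4)

After reading 6 characters, D is in state S4.
(This kind of state-tracing is the core of the pumping-lemma construction: with 6 states, pigeonhole forces a repeat within the first 6 steps.)

S4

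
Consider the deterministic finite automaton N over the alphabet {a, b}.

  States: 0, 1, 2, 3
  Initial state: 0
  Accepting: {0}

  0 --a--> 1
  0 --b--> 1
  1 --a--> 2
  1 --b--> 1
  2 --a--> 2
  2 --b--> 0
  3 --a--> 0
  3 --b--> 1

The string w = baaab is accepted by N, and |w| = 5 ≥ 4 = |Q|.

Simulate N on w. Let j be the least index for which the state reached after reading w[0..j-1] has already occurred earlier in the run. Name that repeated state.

Run of N on w = b a a a b:
  step 0: 0  (start)
  step 1: 1  (read b: 0→1)
  step 2: 2  (read a: 1→2)
  step 3: 2  (read a: 2→2)   ← first repeat (2 seen earlier)
  step 4: 2  (read a: 2→2)
  step 5: 0  (read b: 2→0)

The earliest repeat is at step j = 3: N is in 2, which it already visited at step i = 2.

2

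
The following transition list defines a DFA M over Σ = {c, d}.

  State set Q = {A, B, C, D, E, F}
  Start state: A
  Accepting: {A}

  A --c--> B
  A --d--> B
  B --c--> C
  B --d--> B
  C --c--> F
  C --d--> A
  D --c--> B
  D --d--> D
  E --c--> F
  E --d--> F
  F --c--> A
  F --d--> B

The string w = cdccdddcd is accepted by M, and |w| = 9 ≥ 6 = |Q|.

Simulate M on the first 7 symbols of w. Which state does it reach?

Run of M on the first 7 characters of w = c d c c d d d:
  step 0: A  (start)
  step 1: B  (read c: A→B)
  step 2: B  (read d: B→B)
  step 3: C  (read c: B→C)
  step 4: F  (read c: C→F)
  step 5: B  (read d: F→B)
  step 6: B  (read d: B→B)
  step 7: B  (read d: B→B)

After reading 7 characters, M is in state B.

B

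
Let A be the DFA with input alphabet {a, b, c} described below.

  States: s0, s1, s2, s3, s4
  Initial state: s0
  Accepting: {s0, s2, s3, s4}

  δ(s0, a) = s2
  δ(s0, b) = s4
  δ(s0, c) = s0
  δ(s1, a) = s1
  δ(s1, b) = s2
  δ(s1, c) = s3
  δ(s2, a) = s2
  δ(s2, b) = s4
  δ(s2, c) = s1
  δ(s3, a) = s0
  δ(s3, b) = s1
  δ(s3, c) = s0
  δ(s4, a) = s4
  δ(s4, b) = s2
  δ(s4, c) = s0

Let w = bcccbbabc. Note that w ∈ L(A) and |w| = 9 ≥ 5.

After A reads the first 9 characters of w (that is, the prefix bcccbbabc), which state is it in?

s0

Run of A on the first 9 characters of w = b c c c b b a b c:
  step 0: s0  (start)
  step 1: s4  (read b: s0→s4)
  step 2: s0  (read c: s4→s0)
  step 3: s0  (read c: s0→s0)
  step 4: s0  (read c: s0→s0)
  step 5: s4  (read b: s0→s4)
  step 6: s2  (read b: s4→s2)
  step 7: s2  (read a: s2→s2)
  step 8: s4  (read b: s2→s4)
  step 9: s0  (read c: s4→s0)

After reading 9 characters, A is in state s0.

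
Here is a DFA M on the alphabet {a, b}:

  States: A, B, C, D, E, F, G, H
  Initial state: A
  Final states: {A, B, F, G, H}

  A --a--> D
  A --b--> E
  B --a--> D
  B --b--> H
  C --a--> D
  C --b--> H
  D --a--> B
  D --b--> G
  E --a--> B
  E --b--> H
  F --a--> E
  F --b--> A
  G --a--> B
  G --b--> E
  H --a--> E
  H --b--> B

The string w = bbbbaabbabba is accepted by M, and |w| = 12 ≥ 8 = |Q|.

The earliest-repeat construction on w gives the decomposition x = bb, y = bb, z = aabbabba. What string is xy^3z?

xy^3z = bb·bb·bb·bb·aabbabba = bbbbbbbbaabbabba.
Reading y = bb takes M from H back to H, so after x·y·y·y the machine is still in H, and z then leads to the accepting state B. Hence bbbbbbbbaabbabba ∈ L(M).

bbbbbbbbaabbabba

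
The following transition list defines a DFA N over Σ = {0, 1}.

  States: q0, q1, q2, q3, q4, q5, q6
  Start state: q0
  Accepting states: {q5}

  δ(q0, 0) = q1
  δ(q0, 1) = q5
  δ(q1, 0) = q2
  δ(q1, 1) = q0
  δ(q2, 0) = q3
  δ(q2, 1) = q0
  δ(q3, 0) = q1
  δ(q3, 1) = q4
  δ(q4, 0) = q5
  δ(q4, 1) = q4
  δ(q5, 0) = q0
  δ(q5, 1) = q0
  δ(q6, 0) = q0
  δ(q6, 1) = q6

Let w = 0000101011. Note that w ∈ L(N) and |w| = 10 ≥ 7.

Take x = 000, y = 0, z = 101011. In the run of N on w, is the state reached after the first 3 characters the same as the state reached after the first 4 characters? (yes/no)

State sequence: q0 -0-> q1 -0-> q2 -0-> q3 -0-> q1

After x (step 3): q3. After xy (step 4): q1.
They differ (q3 ≠ q1), so y is not a cycle from the state after x; this split is not the one the pumping-lemma construction produces, and pumping y need not keep the string in L(N).

no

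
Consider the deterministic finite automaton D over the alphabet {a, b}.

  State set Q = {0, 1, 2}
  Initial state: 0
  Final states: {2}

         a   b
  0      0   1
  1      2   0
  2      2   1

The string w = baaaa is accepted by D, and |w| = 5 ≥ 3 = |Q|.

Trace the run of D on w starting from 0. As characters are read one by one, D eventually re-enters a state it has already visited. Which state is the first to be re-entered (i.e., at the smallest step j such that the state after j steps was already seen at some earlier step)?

Run of D on w = b a a a a:
  step 0: 0  (start)
  step 1: 1  (read b: 0→1)
  step 2: 2  (read a: 1→2)
  step 3: 2  (read a: 2→2)   ← first repeat (2 seen earlier)
  step 4: 2  (read a: 2→2)
  step 5: 2  (read a: 2→2)

The earliest repeat is at step j = 3: D is in 2, which it already visited at step i = 2.

2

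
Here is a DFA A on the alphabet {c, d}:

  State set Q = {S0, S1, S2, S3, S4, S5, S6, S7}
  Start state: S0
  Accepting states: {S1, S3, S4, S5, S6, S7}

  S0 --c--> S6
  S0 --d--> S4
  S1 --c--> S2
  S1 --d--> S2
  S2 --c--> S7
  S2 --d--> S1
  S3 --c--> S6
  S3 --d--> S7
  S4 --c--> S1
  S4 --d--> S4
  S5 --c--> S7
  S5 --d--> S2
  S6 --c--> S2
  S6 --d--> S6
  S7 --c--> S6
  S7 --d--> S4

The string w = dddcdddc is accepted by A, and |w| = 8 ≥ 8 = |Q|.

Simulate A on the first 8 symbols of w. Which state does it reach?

S7

State sequence: S0 -d-> S4 -d-> S4 -d-> S4 -c-> S1 -d-> S2 -d-> S1 -d-> S2 -c-> S7

After reading 8 characters, A is in state S7.
(This kind of state-tracing is the core of the pumping-lemma construction: with 8 states, pigeonhole forces a repeat within the first 8 steps.)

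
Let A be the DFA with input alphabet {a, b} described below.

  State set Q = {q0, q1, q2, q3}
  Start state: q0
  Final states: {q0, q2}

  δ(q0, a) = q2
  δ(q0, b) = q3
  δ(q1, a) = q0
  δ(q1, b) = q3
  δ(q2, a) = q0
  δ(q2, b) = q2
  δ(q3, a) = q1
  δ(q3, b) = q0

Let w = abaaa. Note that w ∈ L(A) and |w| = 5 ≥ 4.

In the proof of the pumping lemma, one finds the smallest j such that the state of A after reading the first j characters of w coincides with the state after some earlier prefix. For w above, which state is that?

q2

State sequence: q0 -a-> q2 -b-> q2 -a-> q0 -a-> q2 -a-> q0
First repeat at step 2: q2 was already visited.

The earliest repeat is at step j = 2: A is in q2, which it already visited at step i = 1.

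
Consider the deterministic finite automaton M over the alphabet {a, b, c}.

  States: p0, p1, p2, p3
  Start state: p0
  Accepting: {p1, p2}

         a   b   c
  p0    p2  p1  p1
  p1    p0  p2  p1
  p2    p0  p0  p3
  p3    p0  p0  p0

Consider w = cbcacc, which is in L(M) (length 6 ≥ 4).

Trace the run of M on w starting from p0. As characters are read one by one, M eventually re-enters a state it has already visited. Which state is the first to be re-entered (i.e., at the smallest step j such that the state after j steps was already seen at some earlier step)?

Run of M on w = c b c a c c:
  step 0: p0  (start)
  step 1: p1  (read c: p0→p1)
  step 2: p2  (read b: p1→p2)
  step 3: p3  (read c: p2→p3)
  step 4: p0  (read a: p3→p0)   ← first repeat (p0 seen earlier)
  step 5: p1  (read c: p0→p1)
  step 6: p1  (read c: p1→p1)

The earliest repeat is at step j = 4: M is in p0, which it already visited at step i = 0.
Since M has 4 states, any run of length ≥ 4 visits 4+1 states, so by pigeonhole some state repeats within the first 4 steps — that repeat gives the pumpable loop.

p0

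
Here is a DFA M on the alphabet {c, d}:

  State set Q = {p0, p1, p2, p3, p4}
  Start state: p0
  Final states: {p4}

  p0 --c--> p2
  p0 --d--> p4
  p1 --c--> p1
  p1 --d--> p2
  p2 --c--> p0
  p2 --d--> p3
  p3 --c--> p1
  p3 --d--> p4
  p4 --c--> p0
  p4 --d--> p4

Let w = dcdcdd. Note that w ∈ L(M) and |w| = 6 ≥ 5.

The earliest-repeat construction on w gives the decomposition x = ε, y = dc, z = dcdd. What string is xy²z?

dcdcdcdd

xy^2z = ε·dc·dc·dcdd = dcdcdcdd.
Reading y = dc takes M from p0 back to p0, so after x·y·y the machine is still in p0, and z then leads to the accepting state p4. Hence dcdcdcdd ∈ L(M).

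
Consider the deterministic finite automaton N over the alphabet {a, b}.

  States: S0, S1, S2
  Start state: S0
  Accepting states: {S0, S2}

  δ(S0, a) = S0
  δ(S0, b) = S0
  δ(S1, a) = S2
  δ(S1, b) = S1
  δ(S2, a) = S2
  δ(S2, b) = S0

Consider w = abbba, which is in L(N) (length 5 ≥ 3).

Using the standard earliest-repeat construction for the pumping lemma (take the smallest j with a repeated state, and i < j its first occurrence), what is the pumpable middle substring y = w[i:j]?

a

Run of N on w = a b b b a:
  step 0: S0  (start)
  step 1: S0  (read a: S0→S0)   ← first repeat (S0 seen earlier)
  step 2: S0  (read b: S0→S0)
  step 3: S0  (read b: S0→S0)
  step 4: S0  (read b: S0→S0)
  step 5: S0  (read a: S0→S0)

So i = 0, j = 1, giving x = w[0:0] = ε, y = w[0:1] = a, z = w[1:5] = bbba.
Check: |xy| = 1 ≤ 3 and |y| = 1 ≥ 1. Reading y takes N from S0 back to S0, so every xyⁱz is accepted.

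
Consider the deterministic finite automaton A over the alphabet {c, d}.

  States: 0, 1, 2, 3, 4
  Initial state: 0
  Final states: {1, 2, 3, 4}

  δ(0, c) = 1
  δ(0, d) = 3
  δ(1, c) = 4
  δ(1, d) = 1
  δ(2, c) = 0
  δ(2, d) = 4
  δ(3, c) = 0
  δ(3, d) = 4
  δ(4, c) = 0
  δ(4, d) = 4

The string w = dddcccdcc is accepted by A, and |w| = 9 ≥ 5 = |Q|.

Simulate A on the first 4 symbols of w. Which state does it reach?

0

Run of A on the first 4 characters of w = d d d c:
  step 0: 0  (start)
  step 1: 3  (read d: 0→3)
  step 2: 4  (read d: 3→4)
  step 3: 4  (read d: 4→4)
  step 4: 0  (read c: 4→0)

After reading 4 characters, A is in state 0.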